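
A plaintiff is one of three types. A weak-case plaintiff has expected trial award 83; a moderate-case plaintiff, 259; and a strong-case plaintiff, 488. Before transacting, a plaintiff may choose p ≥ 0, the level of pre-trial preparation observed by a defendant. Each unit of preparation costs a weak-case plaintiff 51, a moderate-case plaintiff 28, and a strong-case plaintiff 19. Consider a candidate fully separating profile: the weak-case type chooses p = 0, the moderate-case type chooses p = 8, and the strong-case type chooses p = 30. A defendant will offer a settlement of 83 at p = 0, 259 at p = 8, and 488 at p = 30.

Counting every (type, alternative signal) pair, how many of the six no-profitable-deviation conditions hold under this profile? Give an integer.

Strong-case (own payoff 488 − 19×30 = -82): to p=0 gives 83 → profitable ✗; to p=8 gives 259 − 19×8 = 107 → profitable ✗.
Weak-case (own payoff 83): to p=8 gives 259 − 51×8 = -149 → no gain ✓; to p=30 gives 488 − 51×30 = -1042 → no gain ✓.
Moderate-case (own payoff 259 − 28×8 = 35): to p=0 gives 83 → profitable ✗; to p=30 gives 488 − 28×30 = -352 → no gain ✓.
3 of the 6 constraints hold; not an equilibrium.

3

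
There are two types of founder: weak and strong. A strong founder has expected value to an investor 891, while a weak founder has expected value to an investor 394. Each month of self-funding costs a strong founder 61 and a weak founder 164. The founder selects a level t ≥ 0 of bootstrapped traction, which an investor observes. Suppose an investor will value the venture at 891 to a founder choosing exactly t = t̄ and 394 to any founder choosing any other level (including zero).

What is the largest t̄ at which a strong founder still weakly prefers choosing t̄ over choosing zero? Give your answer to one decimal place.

Choosing t̄ yields the strong type 891 − 61·t̄; choosing zero yields 394.
The strong type is indifferent at 891 − 61·t̄ = 394, i.e. t̄ = (891 − 394) / 61 ≈ 8.1.
For any t̄ above 8.1 the strong type would rather pool at zero, so separation collapses.

8.1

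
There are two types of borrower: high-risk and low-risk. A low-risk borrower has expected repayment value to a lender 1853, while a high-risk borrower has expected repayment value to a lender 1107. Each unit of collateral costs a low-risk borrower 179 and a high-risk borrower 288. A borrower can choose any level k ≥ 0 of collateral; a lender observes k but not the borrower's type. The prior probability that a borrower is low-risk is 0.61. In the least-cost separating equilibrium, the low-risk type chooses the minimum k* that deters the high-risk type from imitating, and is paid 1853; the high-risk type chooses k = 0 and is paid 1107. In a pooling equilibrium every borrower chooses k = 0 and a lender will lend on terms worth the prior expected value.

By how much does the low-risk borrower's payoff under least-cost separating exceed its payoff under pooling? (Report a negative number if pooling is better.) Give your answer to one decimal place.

-172.7

Least-cost separating signal: k* solves 1107 = 1853 − 288·k*, so k* = (1853 − 1107)/288 ≈ 2.5903.
Low-risk type's separating payoff: 1853 − 179 × k* = 1853 − 179 × (1853 − 1107)/288 = 1853 − 133534/288 ≈ 1389.340.
Pooling payoff: 0.61 × 1853 + 0.39 × 1107 = 1562.06.
Difference: 1389.340 − 1562.06 = -172.72, i.e. -172.7 to one decimal place.
The low-risk type would prefer the pooling outcome.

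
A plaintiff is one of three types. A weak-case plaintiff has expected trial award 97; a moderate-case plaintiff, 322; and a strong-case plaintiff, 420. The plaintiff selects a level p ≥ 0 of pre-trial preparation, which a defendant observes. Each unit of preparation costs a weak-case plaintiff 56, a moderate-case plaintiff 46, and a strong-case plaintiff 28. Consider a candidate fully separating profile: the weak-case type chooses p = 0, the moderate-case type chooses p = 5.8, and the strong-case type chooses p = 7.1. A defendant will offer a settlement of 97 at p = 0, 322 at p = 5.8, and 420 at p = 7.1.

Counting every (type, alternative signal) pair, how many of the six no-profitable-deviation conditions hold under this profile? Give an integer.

Strong-case (own payoff 420 − 28×7.1 = 221.2): to p=0 gives 97 → no gain ✓; to p=5.8 gives 322 − 28×5.8 = 159.6 → no gain ✓.
Weak-case (own payoff 97): to p=5.8 gives 322 − 56×5.8 = -2.8 → no gain ✓; to p=7.1 gives 420 − 56×7.1 = 22.4 → no gain ✓.
Moderate-case (own payoff 322 − 46×5.8 = 55.2): to p=0 gives 97 → profitable ✗; to p=7.1 gives 420 − 46×7.1 = 93.4 → profitable ✗.
4 of the 6 constraints hold; not an equilibrium.

4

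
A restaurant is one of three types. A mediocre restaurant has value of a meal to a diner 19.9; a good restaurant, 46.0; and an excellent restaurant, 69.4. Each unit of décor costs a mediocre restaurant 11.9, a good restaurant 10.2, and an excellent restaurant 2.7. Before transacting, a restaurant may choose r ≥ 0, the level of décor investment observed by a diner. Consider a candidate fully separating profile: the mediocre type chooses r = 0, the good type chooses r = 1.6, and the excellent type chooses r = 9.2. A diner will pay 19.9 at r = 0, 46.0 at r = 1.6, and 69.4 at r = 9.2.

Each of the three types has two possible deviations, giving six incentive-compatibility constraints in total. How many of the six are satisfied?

Mediocre (own payoff 19.9): to r=1.6 gives 46.0 − 11.9×1.6 = 26.96 → profitable ✗; to r=9.2 gives 69.4 − 11.9×9.2 = -40.08 → no gain ✓.
Excellent (own payoff 69.4 − 2.7×9.2 = 44.56): to r=0 gives 19.9 → no gain ✓; to r=1.6 gives 46.0 − 2.7×1.6 = 41.68 → no gain ✓.
Good (own payoff 46.0 − 10.2×1.6 = 29.68): to r=0 gives 19.9 → no gain ✓; to r=9.2 gives 69.4 − 10.2×9.2 = -24.44 → no gain ✓.
5 of the 6 constraints hold; not an equilibrium.

5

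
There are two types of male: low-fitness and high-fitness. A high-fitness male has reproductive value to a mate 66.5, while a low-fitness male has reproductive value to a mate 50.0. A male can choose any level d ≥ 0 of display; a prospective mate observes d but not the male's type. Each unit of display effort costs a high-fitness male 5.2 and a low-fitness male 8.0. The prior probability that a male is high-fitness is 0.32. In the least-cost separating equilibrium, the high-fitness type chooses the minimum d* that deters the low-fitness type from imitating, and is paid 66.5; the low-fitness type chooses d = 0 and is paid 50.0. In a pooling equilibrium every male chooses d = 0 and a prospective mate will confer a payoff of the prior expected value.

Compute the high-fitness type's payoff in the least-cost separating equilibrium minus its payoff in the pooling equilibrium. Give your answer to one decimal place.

0.5

Least-cost separating signal: d* solves 50.0 = 66.5 − 8.0·d*, so d* = (66.5 − 50.0)/8.0 = 2.0625.
High-fitness type's separating payoff: 66.5 − 5.2 × d* = 66.5 − 5.2 × (66.5 − 50.0)/8.0 = 66.5 − 85.8/8.0 = 55.775.
Pooling payoff: 0.32 × 66.5 + 0.68 × 50.0 = 55.28.
Difference: 55.775 − 55.28 = 0.495, i.e. 0.5 to one decimal place.
The high-fitness type prefers to separate.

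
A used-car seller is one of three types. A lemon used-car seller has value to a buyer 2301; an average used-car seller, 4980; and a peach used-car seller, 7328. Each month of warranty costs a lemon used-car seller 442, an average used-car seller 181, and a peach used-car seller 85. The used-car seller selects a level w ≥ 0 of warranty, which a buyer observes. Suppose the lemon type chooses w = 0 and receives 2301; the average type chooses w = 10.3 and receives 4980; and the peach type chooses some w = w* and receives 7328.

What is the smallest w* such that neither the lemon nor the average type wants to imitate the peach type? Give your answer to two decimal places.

Lemon type (on-path payoff 2301) won't mimic when 2301 ≥ 7328 − 442·w*, i.e. w* ≥ 11.37.
Average type (on-path payoff 4980 − 181×10.3 = 3115.7) won't mimic when 3115.7 ≥ 7328 − 181·w*, i.e. w* ≥ 23.27.
Both must hold, so w* = max(11.37, 23.27) = 23.27. The average type's constraint binds.

23.27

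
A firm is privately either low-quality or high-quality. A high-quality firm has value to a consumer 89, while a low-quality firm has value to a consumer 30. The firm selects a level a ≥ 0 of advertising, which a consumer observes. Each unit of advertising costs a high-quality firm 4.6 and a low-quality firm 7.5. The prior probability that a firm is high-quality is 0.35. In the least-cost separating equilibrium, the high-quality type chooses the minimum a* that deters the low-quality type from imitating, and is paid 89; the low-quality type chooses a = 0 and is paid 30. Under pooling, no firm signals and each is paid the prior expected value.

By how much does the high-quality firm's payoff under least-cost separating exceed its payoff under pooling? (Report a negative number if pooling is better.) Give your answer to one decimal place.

Least-cost separating signal: a* solves 30 = 89 − 7.5·a*, so a* = (89 − 30)/7.5 ≈ 7.8667.
High-quality type's separating payoff: 89 − 4.6 × a* = 89 − 4.6 × (89 − 30)/7.5 = 89 − 271.4/7.5 ≈ 52.813.
Pooling payoff: 0.35 × 89 + 0.65 × 30 = 50.65.
Difference: 52.813 − 50.65 = 2.163, i.e. 2.2 to one decimal place.
The high-quality type prefers to separate.

2.2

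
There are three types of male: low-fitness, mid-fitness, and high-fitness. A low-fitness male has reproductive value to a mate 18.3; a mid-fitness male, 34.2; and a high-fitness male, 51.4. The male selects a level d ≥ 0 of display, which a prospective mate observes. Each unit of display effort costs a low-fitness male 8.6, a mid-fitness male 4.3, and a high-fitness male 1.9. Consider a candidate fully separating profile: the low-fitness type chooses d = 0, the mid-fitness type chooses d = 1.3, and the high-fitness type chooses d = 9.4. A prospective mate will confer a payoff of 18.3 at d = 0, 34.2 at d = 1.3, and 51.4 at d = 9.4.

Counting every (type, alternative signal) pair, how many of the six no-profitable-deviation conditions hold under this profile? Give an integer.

5

Low-fitness (own payoff 18.3): to d=1.3 gives 34.2 − 8.6×1.3 = 23.02 → profitable ✗; to d=9.4 gives 51.4 − 8.6×9.4 = -29.44 → no gain ✓.
Mid-fitness (own payoff 34.2 − 4.3×1.3 = 28.61): to d=0 gives 18.3 → no gain ✓; to d=9.4 gives 51.4 − 4.3×9.4 = 10.98 → no gain ✓.
High-fitness (own payoff 51.4 − 1.9×9.4 = 33.54): to d=0 gives 18.3 → no gain ✓; to d=1.3 gives 34.2 − 1.9×1.3 = 31.73 → no gain ✓.
5 of the 6 constraints hold; not an equilibrium.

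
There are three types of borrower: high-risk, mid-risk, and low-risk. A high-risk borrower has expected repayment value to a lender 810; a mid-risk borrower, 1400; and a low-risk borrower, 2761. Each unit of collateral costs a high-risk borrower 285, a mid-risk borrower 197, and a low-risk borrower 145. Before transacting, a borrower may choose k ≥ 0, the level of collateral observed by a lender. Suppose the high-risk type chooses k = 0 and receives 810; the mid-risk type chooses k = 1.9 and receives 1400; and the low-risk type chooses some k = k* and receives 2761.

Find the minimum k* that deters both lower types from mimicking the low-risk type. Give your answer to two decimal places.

Mid-risk type (on-path payoff 1400 − 197×1.9 = 1025.7) won't mimic when 1025.7 ≥ 2761 − 197·k*, i.e. k* ≥ 8.81.
High-risk type (on-path payoff 810) won't mimic when 810 ≥ 2761 − 285·k*, i.e. k* ≥ 6.85.
Both must hold, so k* = max(6.85, 8.81) = 8.81. The mid-risk type's constraint binds.

8.81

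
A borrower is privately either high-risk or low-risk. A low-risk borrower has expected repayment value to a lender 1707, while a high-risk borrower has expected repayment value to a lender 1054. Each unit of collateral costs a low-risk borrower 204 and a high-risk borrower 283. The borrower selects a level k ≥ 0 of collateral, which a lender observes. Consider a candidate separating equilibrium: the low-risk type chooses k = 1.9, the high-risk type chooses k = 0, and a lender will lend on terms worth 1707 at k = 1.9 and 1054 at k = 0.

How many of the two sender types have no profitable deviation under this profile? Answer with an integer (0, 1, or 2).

1

High-risk type: stay at 0 → 1054; mimic → 1707 − 283 × 1.9 = 1169.3. IC fails (1054 < 1169.3).
Low-risk type: signal → 1707 − 204 × 1.9 = 1319.4; deviate to 0 → 1054. IC holds (1319.4 ≥ 1054).
1 of 2 constraints hold, so this profile is not an equilibrium.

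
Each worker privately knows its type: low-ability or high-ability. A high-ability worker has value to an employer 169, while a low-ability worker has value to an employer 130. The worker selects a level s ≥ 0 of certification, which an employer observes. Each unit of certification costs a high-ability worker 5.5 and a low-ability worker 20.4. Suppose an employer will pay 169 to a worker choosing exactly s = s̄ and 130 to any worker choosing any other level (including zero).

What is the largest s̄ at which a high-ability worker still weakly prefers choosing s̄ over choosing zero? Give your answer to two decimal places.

7.09

Choosing s̄ yields the high-ability type 169 − 5.5·s̄; choosing zero yields 130.
The high-ability type is indifferent at 169 − 5.5·s̄ = 130, i.e. s̄ = (169 − 130) / 5.5 ≈ 7.09.
For any s̄ above 7.09 the high-ability type would rather pool at zero, so separation collapses.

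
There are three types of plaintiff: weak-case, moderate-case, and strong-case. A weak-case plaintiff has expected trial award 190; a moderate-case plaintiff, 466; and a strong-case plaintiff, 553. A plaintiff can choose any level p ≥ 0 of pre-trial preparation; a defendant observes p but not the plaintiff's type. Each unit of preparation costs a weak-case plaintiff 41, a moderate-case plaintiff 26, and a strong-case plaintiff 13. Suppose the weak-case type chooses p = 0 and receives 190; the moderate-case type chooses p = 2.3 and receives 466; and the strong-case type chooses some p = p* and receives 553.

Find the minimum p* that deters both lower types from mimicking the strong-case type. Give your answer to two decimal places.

8.85

Weak-case type (on-path payoff 190) won't mimic when 190 ≥ 553 − 41·p*, i.e. p* ≥ 8.85.
Moderate-case type (on-path payoff 466 − 26×2.3 = 406.2) won't mimic when 406.2 ≥ 553 − 26·p*, i.e. p* ≥ 5.65.
Both must hold, so p* = max(8.85, 5.65) = 8.85. The weak-case type's constraint binds.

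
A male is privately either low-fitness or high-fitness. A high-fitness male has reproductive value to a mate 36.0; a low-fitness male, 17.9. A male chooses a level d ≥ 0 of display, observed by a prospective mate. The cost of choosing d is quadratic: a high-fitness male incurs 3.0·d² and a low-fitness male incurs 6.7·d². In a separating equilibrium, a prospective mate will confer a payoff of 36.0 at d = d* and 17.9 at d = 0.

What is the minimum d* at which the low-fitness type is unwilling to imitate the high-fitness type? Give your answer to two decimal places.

1.64

The low-fitness type at d = 0 receives 17.9; imitating at d* yields 36.0 − 6.7·d*².
Indifference: 17.9 = 36.0 − 6.7·d*², so d*² = (36.0 − 17.9) / 6.7 ≈ 2.7015.
d* = √2.7015 ≈ 1.64.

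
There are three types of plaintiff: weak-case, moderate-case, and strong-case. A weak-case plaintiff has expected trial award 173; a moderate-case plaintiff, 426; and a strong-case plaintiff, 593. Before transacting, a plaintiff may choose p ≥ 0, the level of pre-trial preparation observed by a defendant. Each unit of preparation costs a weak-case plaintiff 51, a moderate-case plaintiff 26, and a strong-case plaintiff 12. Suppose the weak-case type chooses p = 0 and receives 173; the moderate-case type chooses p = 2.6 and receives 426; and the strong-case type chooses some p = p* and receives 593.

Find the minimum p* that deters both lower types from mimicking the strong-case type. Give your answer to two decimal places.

Moderate-case type (on-path payoff 426 − 26×2.6 = 358.4) won't mimic when 358.4 ≥ 593 − 26·p*, i.e. p* ≥ 9.02.
Weak-case type (on-path payoff 173) won't mimic when 173 ≥ 593 − 51·p*, i.e. p* ≥ 8.24.
Both must hold, so p* = max(8.24, 9.02) = 9.02. The moderate-case type's constraint binds.

9.02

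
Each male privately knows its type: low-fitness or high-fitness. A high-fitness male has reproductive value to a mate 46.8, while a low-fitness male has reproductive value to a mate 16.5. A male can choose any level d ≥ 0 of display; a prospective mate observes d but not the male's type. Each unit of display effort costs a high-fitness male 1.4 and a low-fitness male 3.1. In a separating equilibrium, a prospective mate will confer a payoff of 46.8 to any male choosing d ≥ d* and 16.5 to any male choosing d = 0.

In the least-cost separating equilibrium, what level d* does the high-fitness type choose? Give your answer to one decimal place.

A low-fitness male choosing d = 0 receives 16.5.
Imitating at d* instead would pay 46.8 at cost 3.1·d*, netting 46.8 − 3.1·d*.
Indifference: 16.5 = 46.8 − 3.1·d*, so d* = (46.8 − 16.5) / 3.1 ≈ 9.8.
At d* the low-fitness type's incentive constraint just binds; the high-fitness type strictly prefers d* since its per-unit cost is lower.

9.8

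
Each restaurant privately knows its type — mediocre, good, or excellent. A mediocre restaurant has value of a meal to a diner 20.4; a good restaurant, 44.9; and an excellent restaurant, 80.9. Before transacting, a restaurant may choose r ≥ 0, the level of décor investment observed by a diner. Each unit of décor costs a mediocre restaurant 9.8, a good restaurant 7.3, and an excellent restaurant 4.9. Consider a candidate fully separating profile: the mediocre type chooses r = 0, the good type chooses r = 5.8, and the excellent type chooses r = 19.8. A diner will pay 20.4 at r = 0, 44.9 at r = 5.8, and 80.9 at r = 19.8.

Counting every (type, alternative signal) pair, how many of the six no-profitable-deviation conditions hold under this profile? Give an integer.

3

Good (own payoff 44.9 − 7.3×5.8 = 2.56): to r=0 gives 20.4 → profitable ✗; to r=19.8 gives 80.9 − 7.3×19.8 = -63.64 → no gain ✓.
Mediocre (own payoff 20.4): to r=5.8 gives 44.9 − 9.8×5.8 = -11.94 → no gain ✓; to r=19.8 gives 80.9 − 9.8×19.8 = -113.14 → no gain ✓.
Excellent (own payoff 80.9 − 4.9×19.8 = -16.12): to r=0 gives 20.4 → profitable ✗; to r=5.8 gives 44.9 − 4.9×5.8 = 16.48 → profitable ✗.
3 of the 6 constraints hold; not an equilibrium.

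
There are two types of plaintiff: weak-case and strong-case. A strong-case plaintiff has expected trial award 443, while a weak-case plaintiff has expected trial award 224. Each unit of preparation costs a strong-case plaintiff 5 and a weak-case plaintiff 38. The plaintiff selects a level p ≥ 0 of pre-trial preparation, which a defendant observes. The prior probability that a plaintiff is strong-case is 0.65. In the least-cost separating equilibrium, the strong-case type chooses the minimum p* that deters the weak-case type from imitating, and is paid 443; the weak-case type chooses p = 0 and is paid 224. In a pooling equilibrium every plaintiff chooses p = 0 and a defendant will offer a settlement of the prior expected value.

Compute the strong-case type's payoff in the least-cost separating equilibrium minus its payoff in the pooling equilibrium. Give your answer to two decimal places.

47.83

Least-cost separating signal: p* solves 224 = 443 − 38·p*, so p* = (443 − 224)/38 ≈ 5.7632.
Strong-case type's separating payoff: 443 − 5 × p* = 443 − 5 × (443 − 224)/38 = 443 − 1095/38 ≈ 414.1842.
Pooling payoff: 0.65 × 443 + 0.35 × 224 = 366.35.
Difference: 414.1842 − 366.35 = 47.8342, i.e. 47.83 to two decimal places.
The strong-case type prefers to separate.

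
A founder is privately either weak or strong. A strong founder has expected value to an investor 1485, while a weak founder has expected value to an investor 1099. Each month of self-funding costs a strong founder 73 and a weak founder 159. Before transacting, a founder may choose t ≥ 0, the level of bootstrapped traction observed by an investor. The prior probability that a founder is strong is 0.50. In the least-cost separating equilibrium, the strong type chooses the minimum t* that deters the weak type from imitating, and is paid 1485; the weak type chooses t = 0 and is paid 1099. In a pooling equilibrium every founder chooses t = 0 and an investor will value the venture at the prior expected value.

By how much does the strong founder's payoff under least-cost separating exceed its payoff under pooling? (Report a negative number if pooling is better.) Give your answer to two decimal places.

15.78

Least-cost separating signal: t* solves 1099 = 1485 − 159·t*, so t* = (1485 − 1099)/159 ≈ 2.4277.
Strong type's separating payoff: 1485 − 73 × t* = 1485 − 73 × (1485 − 1099)/159 = 1485 − 28178/159 ≈ 1307.7799.
Pooling payoff: 0.50 × 1485 + 0.50 × 1099 = 1292.
Difference: 1307.7799 − 1292 = 15.7799, i.e. 15.78 to two decimal places.
The strong type prefers to separate.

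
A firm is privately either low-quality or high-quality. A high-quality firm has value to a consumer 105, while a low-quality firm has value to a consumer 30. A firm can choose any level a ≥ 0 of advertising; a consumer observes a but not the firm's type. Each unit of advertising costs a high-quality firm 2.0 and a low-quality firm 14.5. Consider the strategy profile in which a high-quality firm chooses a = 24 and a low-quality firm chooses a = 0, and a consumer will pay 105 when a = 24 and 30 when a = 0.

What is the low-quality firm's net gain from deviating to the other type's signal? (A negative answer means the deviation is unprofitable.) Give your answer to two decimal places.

Playing a = 0 the low-quality firm receives 30.
Deviating to a = 24 brings payment 105 at cost 14.5 × 24 = 348, netting -243.
Gain from deviating: -243 − 30 = -273.00.
The gain is negative, so the low-quality type's incentive-compatibility constraint is satisfied.

-273.00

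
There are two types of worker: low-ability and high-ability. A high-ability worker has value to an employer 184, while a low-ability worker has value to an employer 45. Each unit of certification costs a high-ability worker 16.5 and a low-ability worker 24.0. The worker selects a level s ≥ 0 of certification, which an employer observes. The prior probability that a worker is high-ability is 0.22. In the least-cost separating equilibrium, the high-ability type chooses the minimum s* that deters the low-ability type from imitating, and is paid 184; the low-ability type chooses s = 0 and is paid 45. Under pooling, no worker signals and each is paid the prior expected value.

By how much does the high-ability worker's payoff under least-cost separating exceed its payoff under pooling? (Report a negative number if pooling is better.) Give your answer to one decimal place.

12.9

Least-cost separating signal: s* solves 45 = 184 − 24.0·s*, so s* = (184 − 45)/24.0 ≈ 5.7917.
High-ability type's separating payoff: 184 − 16.5 × s* = 184 − 16.5 × (184 − 45)/24.0 = 184 − 2293.5/24.0 ≈ 88.438.
Pooling payoff: 0.22 × 184 + 0.78 × 45 = 75.58.
Difference: 88.438 − 75.58 = 12.858, i.e. 12.9 to one decimal place.
The high-ability type prefers to separate.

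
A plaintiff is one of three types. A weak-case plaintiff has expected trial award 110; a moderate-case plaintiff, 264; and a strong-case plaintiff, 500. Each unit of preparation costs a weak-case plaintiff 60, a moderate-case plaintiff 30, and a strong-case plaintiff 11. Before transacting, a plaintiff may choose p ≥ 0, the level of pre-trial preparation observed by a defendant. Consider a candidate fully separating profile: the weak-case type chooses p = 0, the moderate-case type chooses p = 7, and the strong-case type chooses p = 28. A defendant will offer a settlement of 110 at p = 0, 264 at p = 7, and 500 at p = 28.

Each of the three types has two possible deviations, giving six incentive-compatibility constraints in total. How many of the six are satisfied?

5

Strong-case (own payoff 500 − 11×28 = 192): to p=0 gives 110 → no gain ✓; to p=7 gives 264 − 11×7 = 187 → no gain ✓.
Moderate-case (own payoff 264 − 30×7 = 54): to p=0 gives 110 → profitable ✗; to p=28 gives 500 − 30×28 = -340 → no gain ✓.
Weak-case (own payoff 110): to p=7 gives 264 − 60×7 = -156 → no gain ✓; to p=28 gives 500 − 60×28 = -1180 → no gain ✓.
5 of the 6 constraints hold; not an equilibrium.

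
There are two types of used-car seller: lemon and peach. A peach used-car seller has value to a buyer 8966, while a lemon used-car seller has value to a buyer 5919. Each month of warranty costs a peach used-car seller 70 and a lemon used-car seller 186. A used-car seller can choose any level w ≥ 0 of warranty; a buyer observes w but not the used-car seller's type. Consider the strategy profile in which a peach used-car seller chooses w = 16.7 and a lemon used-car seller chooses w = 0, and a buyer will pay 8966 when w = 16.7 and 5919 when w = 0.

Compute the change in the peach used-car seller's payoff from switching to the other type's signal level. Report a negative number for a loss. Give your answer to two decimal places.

-1878.00

Playing w = 16.7 the peach used-car seller receives 8966 − 70 × 16.7 = 7797.
Deviating to w = 0 yields 5919 instead.
Gain from deviating: 5919 − 7797 = -1878.00.
The gain is negative, so the peach type's incentive-compatibility constraint is satisfied.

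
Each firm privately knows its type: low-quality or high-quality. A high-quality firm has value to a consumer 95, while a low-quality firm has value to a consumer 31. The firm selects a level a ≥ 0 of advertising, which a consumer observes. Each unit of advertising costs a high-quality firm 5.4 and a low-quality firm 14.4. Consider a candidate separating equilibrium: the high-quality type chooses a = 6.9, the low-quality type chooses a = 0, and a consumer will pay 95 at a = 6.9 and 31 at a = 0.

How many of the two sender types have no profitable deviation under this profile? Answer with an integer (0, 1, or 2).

2

Low-quality type: stay at 0 → 31; mimic → 95 − 14.4 × 6.9 = -4.36. IC holds (31 ≥ -4.36).
High-quality type: signal → 95 − 5.4 × 6.9 = 57.74; deviate to 0 → 31. IC holds (57.74 ≥ 31).
2 of 2 constraints hold, so this is a separating equilibrium.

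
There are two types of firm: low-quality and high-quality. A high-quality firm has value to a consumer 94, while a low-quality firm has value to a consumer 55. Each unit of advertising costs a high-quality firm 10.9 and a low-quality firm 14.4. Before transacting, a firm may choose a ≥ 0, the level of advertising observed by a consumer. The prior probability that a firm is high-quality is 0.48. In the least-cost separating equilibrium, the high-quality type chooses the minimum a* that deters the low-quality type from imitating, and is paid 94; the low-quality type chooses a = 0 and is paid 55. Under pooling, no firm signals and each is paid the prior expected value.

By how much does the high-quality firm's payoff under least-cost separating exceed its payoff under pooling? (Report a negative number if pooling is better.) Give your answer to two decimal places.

-9.24

Least-cost separating signal: a* solves 55 = 94 − 14.4·a*, so a* = (94 − 55)/14.4 ≈ 2.7083.
High-quality type's separating payoff: 94 − 10.9 × a* = 94 − 10.9 × (94 − 55)/14.4 = 94 − 425.1/14.4 ≈ 64.4792.
Pooling payoff: 0.48 × 94 + 0.52 × 55 = 73.72.
Difference: 64.4792 − 73.72 = -9.2408, i.e. -9.24 to two decimal places.
The high-quality type would prefer the pooling outcome.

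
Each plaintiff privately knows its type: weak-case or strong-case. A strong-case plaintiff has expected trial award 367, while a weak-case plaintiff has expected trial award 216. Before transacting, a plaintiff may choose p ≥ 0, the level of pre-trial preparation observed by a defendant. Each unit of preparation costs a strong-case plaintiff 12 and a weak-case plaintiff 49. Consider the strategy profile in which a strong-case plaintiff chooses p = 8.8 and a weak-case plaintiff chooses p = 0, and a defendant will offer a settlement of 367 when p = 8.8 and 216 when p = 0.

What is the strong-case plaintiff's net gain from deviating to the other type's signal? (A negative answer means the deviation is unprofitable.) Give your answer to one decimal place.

-45.4

Playing p = 8.8 the strong-case plaintiff receives 367 − 12 × 8.8 = 261.4.
Deviating to p = 0 yields 216 instead.
Gain from deviating: 216 − 261.4 = -45.4.
The gain is negative, so the strong-case type's incentive-compatibility constraint is satisfied.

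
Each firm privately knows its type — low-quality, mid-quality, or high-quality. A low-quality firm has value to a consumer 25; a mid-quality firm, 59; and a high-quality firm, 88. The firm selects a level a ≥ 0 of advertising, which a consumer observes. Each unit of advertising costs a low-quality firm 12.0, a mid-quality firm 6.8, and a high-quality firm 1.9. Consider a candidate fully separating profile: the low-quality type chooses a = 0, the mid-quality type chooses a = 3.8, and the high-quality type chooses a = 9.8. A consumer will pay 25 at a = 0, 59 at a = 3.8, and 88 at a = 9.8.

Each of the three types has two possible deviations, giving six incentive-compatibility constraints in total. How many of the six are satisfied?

Mid-quality (own payoff 59 − 6.8×3.8 = 33.16): to a=0 gives 25 → no gain ✓; to a=9.8 gives 88 − 6.8×9.8 = 21.36 → no gain ✓.
High-quality (own payoff 88 − 1.9×9.8 = 69.38): to a=0 gives 25 → no gain ✓; to a=3.8 gives 59 − 1.9×3.8 = 51.78 → no gain ✓.
Low-quality (own payoff 25): to a=3.8 gives 59 − 12.0×3.8 = 13.4 → no gain ✓; to a=9.8 gives 88 − 12.0×9.8 = -29.6 → no gain ✓.
6 of the 6 constraints hold; this profile is a separating equilibrium.

6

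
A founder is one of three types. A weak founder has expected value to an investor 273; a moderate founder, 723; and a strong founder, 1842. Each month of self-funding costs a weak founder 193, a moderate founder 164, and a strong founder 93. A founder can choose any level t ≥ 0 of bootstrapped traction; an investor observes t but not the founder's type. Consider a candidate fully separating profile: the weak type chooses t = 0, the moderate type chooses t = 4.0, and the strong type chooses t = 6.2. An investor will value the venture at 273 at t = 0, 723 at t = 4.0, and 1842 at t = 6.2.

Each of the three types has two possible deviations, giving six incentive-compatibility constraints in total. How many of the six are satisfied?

Moderate (own payoff 723 − 164×4.0 = 67): to t=0 gives 273 → profitable ✗; to t=6.2 gives 1842 − 164×6.2 = 825.2 → profitable ✗.
Weak (own payoff 273): to t=4.0 gives 723 − 193×4.0 = -49 → no gain ✓; to t=6.2 gives 1842 − 193×6.2 = 645.4 → profitable ✗.
Strong (own payoff 1842 − 93×6.2 = 1265.4): to t=0 gives 273 → no gain ✓; to t=4.0 gives 723 − 93×4.0 = 351 → no gain ✓.
3 of the 6 constraints hold; not an equilibrium.

3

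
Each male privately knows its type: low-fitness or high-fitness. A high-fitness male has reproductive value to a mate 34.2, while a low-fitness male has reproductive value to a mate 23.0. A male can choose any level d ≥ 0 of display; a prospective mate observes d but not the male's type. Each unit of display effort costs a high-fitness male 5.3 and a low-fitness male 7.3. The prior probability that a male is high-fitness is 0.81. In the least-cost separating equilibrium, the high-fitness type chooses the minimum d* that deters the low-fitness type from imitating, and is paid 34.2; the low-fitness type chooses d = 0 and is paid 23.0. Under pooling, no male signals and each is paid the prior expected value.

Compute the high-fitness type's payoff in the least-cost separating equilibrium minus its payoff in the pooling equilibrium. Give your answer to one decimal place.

Least-cost separating signal: d* solves 23.0 = 34.2 − 7.3·d*, so d* = (34.2 − 23.0)/7.3 ≈ 1.5342.
High-fitness type's separating payoff: 34.2 − 5.3 × d* = 34.2 − 5.3 × (34.2 − 23.0)/7.3 = 34.2 − 59.36/7.3 ≈ 26.068.
Pooling payoff: 0.81 × 34.2 + 0.19 × 23.0 = 32.072.
Difference: 26.068 − 32.072 = -6.004, i.e. -6.0 to one decimal place.
The high-fitness type would prefer the pooling outcome.

-6.0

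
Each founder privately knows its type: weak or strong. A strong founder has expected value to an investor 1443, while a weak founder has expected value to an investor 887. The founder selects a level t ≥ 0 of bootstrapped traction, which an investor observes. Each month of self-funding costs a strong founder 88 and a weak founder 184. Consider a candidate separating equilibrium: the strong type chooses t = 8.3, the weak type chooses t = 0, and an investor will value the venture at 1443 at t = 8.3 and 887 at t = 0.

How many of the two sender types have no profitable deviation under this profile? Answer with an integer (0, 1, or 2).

1

Strong type: signal → 1443 − 88 × 8.3 = 712.6; deviate to 0 → 887. IC fails (712.6 < 887).
Weak type: stay at 0 → 887; mimic → 1443 − 184 × 8.3 = -84.2. IC holds (887 ≥ -84.2).
1 of 2 constraints hold, so this profile is not an equilibrium.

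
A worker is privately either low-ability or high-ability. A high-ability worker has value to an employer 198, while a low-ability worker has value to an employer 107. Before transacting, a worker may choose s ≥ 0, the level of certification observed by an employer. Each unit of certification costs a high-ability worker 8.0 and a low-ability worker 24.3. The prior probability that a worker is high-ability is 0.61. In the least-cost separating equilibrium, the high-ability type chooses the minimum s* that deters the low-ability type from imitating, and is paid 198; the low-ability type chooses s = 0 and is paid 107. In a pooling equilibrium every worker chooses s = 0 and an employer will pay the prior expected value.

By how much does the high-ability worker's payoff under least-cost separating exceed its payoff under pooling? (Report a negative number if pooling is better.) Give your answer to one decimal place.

Least-cost separating signal: s* solves 107 = 198 − 24.3·s*, so s* = (198 − 107)/24.3 ≈ 3.7449.
High-ability type's separating payoff: 198 − 8.0 × s* = 198 − 8.0 × (198 − 107)/24.3 = 198 − 728/24.3 ≈ 168.041.
Pooling payoff: 0.61 × 198 + 0.39 × 107 = 162.51.
Difference: 168.041 − 162.51 = 5.531, i.e. 5.5 to one decimal place.
The high-ability type prefers to separate.

5.5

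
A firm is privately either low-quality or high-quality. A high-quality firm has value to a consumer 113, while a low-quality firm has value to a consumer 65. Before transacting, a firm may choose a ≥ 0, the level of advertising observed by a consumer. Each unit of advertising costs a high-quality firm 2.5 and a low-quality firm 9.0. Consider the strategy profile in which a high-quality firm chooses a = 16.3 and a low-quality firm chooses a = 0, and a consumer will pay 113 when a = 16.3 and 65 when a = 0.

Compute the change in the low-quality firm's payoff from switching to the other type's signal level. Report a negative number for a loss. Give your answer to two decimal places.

Playing a = 0 the low-quality firm receives 65.
Deviating to a = 16.3 brings payment 113 at cost 9.0 × 16.3 = 146.7, netting -33.7.
Gain from deviating: -33.7 − 65 = -98.70.
The gain is negative, so the low-quality type's incentive-compatibility constraint is satisfied.

-98.70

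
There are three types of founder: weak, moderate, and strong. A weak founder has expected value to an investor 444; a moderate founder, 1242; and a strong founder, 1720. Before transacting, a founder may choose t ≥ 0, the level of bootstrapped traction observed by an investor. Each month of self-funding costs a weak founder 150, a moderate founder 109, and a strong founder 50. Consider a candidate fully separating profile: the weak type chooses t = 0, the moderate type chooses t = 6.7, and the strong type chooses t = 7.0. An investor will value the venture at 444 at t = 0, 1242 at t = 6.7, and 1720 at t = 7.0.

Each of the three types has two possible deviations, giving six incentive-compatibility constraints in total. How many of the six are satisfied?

Strong (own payoff 1720 − 50×7.0 = 1370): to t=0 gives 444 → no gain ✓; to t=6.7 gives 1242 − 50×6.7 = 907 → no gain ✓.
Moderate (own payoff 1242 − 109×6.7 = 511.7): to t=0 gives 444 → no gain ✓; to t=7.0 gives 1720 − 109×7.0 = 957 → profitable ✗.
Weak (own payoff 444): to t=6.7 gives 1242 − 150×6.7 = 237 → no gain ✓; to t=7.0 gives 1720 − 150×7.0 = 670 → profitable ✗.
4 of the 6 constraints hold; not an equilibrium.

4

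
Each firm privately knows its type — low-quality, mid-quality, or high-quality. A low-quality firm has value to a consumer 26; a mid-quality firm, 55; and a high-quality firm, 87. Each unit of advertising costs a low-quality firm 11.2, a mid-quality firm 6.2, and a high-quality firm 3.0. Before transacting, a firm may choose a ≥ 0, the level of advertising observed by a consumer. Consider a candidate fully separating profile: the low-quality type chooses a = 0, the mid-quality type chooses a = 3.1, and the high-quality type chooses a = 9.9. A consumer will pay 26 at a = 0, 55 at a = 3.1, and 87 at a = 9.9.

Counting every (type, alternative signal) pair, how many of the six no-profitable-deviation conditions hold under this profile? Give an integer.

6

High-quality (own payoff 87 − 3.0×9.9 = 57.3): to a=0 gives 26 → no gain ✓; to a=3.1 gives 55 − 3.0×3.1 = 45.7 → no gain ✓.
Low-quality (own payoff 26): to a=3.1 gives 55 − 11.2×3.1 = 20.28 → no gain ✓; to a=9.9 gives 87 − 11.2×9.9 = -23.88 → no gain ✓.
Mid-quality (own payoff 55 − 6.2×3.1 = 35.78): to a=0 gives 26 → no gain ✓; to a=9.9 gives 87 − 6.2×9.9 = 25.62 → no gain ✓.
6 of the 6 constraints hold; this profile is a separating equilibrium.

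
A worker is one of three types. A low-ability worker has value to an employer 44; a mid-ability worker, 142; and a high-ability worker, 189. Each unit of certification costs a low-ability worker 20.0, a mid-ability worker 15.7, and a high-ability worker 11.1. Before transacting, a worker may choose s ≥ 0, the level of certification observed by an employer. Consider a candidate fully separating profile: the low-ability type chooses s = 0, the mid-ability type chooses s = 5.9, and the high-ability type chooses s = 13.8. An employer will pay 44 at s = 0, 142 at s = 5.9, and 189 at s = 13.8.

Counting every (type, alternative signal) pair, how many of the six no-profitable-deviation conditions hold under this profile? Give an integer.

High-ability (own payoff 189 − 11.1×13.8 = 35.82): to s=0 gives 44 → profitable ✗; to s=5.9 gives 142 − 11.1×5.9 = 76.51 → profitable ✗.
Low-ability (own payoff 44): to s=5.9 gives 142 − 20.0×5.9 = 24 → no gain ✓; to s=13.8 gives 189 − 20.0×13.8 = -87 → no gain ✓.
Mid-ability (own payoff 142 − 15.7×5.9 = 49.37): to s=0 gives 44 → no gain ✓; to s=13.8 gives 189 − 15.7×13.8 = -27.66 → no gain ✓.
4 of the 6 constraints hold; not an equilibrium.

4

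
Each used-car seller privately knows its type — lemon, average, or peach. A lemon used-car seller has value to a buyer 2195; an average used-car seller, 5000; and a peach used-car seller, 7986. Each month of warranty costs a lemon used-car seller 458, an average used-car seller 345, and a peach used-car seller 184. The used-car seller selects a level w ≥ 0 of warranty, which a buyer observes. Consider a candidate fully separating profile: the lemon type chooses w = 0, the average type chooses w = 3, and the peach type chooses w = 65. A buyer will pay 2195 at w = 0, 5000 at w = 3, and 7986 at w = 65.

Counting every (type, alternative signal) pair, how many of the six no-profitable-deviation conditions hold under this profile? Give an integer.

Average (own payoff 5000 − 345×3 = 3965): to w=0 gives 2195 → no gain ✓; to w=65 gives 7986 − 345×65 = -14439 → no gain ✓.
Lemon (own payoff 2195): to w=3 gives 5000 − 458×3 = 3626 → profitable ✗; to w=65 gives 7986 − 458×65 = -21784 → no gain ✓.
Peach (own payoff 7986 − 184×65 = -3974): to w=0 gives 2195 → profitable ✗; to w=3 gives 5000 − 184×3 = 4448 → profitable ✗.
3 of the 6 constraints hold; not an equilibrium.

3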